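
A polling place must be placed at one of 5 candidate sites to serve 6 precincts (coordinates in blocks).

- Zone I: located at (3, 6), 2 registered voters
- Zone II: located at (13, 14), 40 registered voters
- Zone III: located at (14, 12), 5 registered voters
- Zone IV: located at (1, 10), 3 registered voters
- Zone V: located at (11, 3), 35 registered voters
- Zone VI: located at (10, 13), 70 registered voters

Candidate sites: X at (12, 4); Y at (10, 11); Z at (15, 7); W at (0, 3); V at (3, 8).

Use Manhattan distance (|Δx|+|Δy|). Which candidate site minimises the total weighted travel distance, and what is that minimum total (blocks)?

Y, total 774 blocks

Total weighted distance at each candidate:
  X (12, 4): total = 1403
  Y (10, 11): total = 774
  Z (15, 7): total = 1517
  W (0, 3): total = 2896
  V (3, 8): total = 2026
Minimum is at Y with total 774 blocks.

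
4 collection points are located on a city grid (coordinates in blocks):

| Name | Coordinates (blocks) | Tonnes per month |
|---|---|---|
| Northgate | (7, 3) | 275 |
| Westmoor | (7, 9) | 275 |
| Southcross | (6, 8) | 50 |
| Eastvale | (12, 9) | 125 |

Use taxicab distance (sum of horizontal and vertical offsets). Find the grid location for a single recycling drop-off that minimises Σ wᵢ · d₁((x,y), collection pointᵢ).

(7, 9)

Manhattan distance separates: Σwᵢ(|x−xᵢ|+|y−yᵢ|) = Σwᵢ|x−xᵢ| + Σwᵢ|y−yᵢ|, so x and y are optimised independently as 1-D weighted medians.
Total weight W = 725; half = 362.5.
x-coordinate, sorted with cumulative weight:
  x=6 (Southcross, w=50) cum 50
  x=7 (Northgate, w=275) cum 325
  x=7 (Westmoor, w=275) cum 600  ← median
  x=12 (Eastvale, w=125) cum 725
⇒ x* = 7
y-coordinate, sorted with cumulative weight:
  y=3 (Northgate, w=275) cum 275
  y=8 (Southcross, w=50) cum 325
  y=9 (Westmoor, w=275) cum 600  ← median
  y=9 (Eastvale, w=125) cum 725
⇒ y* = 9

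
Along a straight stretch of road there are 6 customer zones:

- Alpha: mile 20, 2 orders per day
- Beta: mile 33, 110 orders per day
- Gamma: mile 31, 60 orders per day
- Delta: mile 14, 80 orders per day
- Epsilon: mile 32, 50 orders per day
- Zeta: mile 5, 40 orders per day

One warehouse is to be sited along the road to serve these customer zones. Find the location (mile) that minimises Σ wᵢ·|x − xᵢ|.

x = 31

For a sum of weighted absolute distances on a line, the optimum is the weighted median (not the mean). Total weight W = 342; half-weight = 171.
Sort by position and accumulate weight:
  mile 5 (Zeta, w=40) → cum 40
  mile 14 (Delta, w=80) → cum 120
  mile 20 (Alpha, w=2) → cum 122
  mile 31 (Gamma, w=60) → cum 182  ≥ 171 → median here
  mile 32 (Epsilon, w=50) → cum 232
  mile 33 (Beta, w=110) → cum 342
Optimal location: mile 31.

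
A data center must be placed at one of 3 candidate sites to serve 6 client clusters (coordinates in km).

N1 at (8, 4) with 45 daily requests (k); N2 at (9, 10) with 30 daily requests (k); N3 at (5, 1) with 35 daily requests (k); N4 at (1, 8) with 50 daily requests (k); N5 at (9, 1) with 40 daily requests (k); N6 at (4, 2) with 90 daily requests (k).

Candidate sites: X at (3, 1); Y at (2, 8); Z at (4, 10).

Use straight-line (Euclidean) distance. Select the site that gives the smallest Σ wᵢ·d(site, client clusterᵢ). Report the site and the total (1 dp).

Total weighted distance at each candidate:
  X (3, 1): total = 1388.2
  Y (2, 8): total = 1824.6
  Z (4, 10): total = 2103.5
Minimum is at X with total 1388.2 km.

X, total 1388.2 km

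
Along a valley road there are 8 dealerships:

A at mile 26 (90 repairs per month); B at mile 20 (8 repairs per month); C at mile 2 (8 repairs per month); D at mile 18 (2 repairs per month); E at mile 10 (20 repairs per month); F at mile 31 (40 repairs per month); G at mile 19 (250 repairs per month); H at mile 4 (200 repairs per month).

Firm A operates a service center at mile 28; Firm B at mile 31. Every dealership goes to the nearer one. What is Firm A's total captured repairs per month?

The indifferent point is the midpoint (28+31)/2 = 29.5; dealerships left of it (closer to Firm A at 28) go to Firm A, those right go to Firm B.
  C at 2 (w=8) → Firm A
  H at 4 (w=200) → Firm A
  E at 10 (w=20) → Firm A
  D at 18 (w=2) → Firm A
  G at 19 (w=250) → Firm A
  B at 20 (w=8) → Firm A
  A at 26 (w=90) → Firm A
  F at 31 (w=40) → Firm B
Firm A captures 578; Firm B captures 40.

578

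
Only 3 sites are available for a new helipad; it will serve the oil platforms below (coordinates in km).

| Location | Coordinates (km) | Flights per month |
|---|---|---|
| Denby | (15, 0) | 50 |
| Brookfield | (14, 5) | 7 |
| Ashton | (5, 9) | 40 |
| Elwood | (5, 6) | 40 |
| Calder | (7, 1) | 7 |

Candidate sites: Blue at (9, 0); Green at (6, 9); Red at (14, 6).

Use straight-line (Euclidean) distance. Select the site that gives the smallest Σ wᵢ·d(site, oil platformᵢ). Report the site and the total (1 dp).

Green, total 921.9 km

Total weighted distance at each candidate:
  Blue (9, 0): total = 1047.5
  Green (6, 9): total = 921.9
  Red (14, 6): total = 1110.8
Minimum is at Green with total 921.9 km.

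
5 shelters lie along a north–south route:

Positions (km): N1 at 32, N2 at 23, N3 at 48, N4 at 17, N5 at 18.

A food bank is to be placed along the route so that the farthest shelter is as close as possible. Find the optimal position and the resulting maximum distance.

location 32.5, max distance 15.5

The 1-center on a line is the midpoint of the two extreme points: leftmost at 17, rightmost at 48.
Optimal location = (17 + 48)/2 = 32.5; maximum distance = (48 − 17)/2 = 15.5.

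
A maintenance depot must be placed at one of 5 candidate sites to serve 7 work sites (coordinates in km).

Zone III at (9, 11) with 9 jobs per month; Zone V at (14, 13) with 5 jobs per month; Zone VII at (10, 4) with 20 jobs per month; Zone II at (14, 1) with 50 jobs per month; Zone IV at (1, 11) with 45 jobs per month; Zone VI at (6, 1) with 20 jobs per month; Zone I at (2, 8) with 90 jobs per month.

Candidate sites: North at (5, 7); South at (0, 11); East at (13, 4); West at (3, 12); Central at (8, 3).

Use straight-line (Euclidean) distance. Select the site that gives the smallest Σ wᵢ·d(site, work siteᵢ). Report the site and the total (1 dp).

North, total 1423.3 km

Total weighted distance at each candidate:
  North (5, 7): total = 1423.3
  South (0, 11): total = 1858.8
  East (13, 4): total = 2166.8
  West (3, 12): total = 1800.1
  Central (8, 3): total = 1729.7
Minimum is at North with total 1423.3 km.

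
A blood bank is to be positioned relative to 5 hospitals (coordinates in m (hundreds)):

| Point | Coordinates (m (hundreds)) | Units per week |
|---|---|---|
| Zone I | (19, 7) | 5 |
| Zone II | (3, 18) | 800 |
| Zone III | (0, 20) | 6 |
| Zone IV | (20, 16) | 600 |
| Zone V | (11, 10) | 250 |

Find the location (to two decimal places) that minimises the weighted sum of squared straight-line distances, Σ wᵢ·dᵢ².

The minimiser of Σwᵢ‖p−pᵢ‖² is the weighted centroid p* = (Σwᵢpᵢ)/(Σwᵢ).
Σwᵢ = 1661.
Σwᵢxᵢ = 5·19 + 800·3 + 6·0 + 600·20 + 250·11 = 17245.
Σwᵢyᵢ = 5·7 + 800·18 + 6·20 + 600·16 + 250·10 = 26655.
x* = 17245/1661 = 10.38, y* = 26655/1661 = 16.05.

(10.38, 16.05)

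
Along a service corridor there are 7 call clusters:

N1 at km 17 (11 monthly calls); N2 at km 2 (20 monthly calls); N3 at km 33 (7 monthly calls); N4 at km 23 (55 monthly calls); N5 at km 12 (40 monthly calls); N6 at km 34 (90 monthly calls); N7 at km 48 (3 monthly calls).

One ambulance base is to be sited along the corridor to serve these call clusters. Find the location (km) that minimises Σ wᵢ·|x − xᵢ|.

For a sum of weighted absolute distances on a line, the optimum is the weighted median (not the mean). Total weight W = 226; half-weight = 113.
Sort by position and accumulate weight:
  km 2 (N2, w=20) → cum 20
  km 12 (N5, w=40) → cum 60
  km 17 (N1, w=11) → cum 71
  km 23 (N4, w=55) → cum 126  ≥ 113 → median here
  km 33 (N3, w=7) → cum 133
  km 34 (N6, w=90) → cum 223
  km 48 (N7, w=3) → cum 226
Optimal location: km 23.

x = 23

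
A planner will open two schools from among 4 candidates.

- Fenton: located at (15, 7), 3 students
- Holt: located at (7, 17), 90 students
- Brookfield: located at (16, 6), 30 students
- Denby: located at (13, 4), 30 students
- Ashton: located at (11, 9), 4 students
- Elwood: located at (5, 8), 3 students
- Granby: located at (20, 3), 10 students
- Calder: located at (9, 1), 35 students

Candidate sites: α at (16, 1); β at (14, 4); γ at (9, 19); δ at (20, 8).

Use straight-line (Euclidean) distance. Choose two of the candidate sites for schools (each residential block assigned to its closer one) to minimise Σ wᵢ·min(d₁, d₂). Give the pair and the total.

Evaluate every pair (each demand assigned to the nearer of the two):
  {β, γ}: total = 696.7
  {α, γ}: total = 912.7
  {γ, δ}: total = 1223.6
  {α, β}: total = 1754.8
  {β, δ}: total = 1760.1
  {α, δ}: total = 2064.8
Best pair: {β, γ} with total 696.7.

{β, γ}, total 696.7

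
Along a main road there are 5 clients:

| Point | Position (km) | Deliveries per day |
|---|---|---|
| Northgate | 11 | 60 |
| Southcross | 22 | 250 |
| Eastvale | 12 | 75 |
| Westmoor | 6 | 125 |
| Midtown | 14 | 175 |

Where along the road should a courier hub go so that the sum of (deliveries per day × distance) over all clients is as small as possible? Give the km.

x = 14

For a sum of weighted absolute distances on a line, the optimum is the weighted median (not the mean). Total weight W = 685; half-weight = 342.5.
Sort by position and accumulate weight:
  km 6 (Westmoor, w=125) → cum 125
  km 11 (Northgate, w=60) → cum 185
  km 12 (Eastvale, w=75) → cum 260
  km 14 (Midtown, w=175) → cum 435  ≥ 342.5 → median here
  km 22 (Southcross, w=250) → cum 685
Optimal location: km 14.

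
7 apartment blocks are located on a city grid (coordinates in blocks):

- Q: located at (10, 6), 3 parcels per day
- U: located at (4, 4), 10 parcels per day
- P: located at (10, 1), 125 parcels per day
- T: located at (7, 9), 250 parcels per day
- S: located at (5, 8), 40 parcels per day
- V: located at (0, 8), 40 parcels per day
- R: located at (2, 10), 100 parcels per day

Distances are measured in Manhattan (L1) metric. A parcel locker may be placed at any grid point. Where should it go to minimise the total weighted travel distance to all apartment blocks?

(7, 9)

Manhattan distance separates: Σwᵢ(|x−xᵢ|+|y−yᵢ|) = Σwᵢ|x−xᵢ| + Σwᵢ|y−yᵢ|, so x and y are optimised independently as 1-D weighted medians.
Total weight W = 568; half = 284.
x-coordinate, sorted with cumulative weight:
  x=0 (V, w=40) cum 40
  x=2 (R, w=100) cum 140
  x=4 (U, w=10) cum 150
  x=5 (S, w=40) cum 190
  x=7 (T, w=250) cum 440  ← median
  x=10 (Q, w=3) cum 443
  x=10 (P, w=125) cum 568
⇒ x* = 7
y-coordinate, sorted with cumulative weight:
  y=1 (P, w=125) cum 125
  y=4 (U, w=10) cum 135
  y=6 (Q, w=3) cum 138
  y=8 (S, w=40) cum 178
  y=8 (V, w=40) cum 218
  y=9 (T, w=250) cum 468  ← median
  y=10 (R, w=100) cum 568
⇒ y* = 9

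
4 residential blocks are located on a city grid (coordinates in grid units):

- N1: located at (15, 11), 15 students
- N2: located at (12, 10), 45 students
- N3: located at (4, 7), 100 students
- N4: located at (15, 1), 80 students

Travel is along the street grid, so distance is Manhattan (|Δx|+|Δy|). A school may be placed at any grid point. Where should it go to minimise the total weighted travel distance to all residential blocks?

(12, 7)

Manhattan distance separates: Σwᵢ(|x−xᵢ|+|y−yᵢ|) = Σwᵢ|x−xᵢ| + Σwᵢ|y−yᵢ|, so x and y are optimised independently as 1-D weighted medians.
Total weight W = 240; half = 120.
x-coordinate, sorted with cumulative weight:
  x=4 (N3, w=100) cum 100
  x=12 (N2, w=45) cum 145  ← median
  x=15 (N1, w=15) cum 160
  x=15 (N4, w=80) cum 240
⇒ x* = 12
y-coordinate, sorted with cumulative weight:
  y=1 (N4, w=80) cum 80
  y=7 (N3, w=100) cum 180  ← median
  y=10 (N2, w=45) cum 225
  y=11 (N1, w=15) cum 240
⇒ y* = 7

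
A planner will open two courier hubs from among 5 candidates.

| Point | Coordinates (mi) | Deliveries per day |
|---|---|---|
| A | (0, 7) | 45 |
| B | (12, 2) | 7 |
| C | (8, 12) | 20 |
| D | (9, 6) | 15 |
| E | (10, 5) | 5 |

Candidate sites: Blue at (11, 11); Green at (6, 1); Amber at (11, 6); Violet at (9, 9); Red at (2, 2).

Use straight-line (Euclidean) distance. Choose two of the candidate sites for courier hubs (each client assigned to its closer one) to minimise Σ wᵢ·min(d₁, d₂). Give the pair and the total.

{Violet, Red}, total 424.5

Evaluate every pair (each demand assigned to the nearer of the two):
  {Violet, Red}: total = 424.5
  {Amber, Red}: total = 442.4
  {Blue, Red}: total = 480.2
  {Amber, Violet}: total = 544.1
  {Green, Violet}: total = 553.3
  {Green, Amber}: total = 581.9
  {Blue, Green}: total = 596.7
  {Blue, Violet}: total = 597.1
  {Green, Red}: total = 624.3
  {Blue, Amber}: total = 626.2
Best pair: {Violet, Red} with total 424.5.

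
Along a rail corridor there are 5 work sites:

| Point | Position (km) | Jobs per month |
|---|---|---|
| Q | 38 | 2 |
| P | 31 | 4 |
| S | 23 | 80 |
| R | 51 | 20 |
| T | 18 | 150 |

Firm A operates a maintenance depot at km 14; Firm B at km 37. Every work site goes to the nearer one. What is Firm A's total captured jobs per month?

The indifferent point is the midpoint (14+37)/2 = 25.5; work sites left of it (closer to Firm A at 14) go to Firm A, those right go to Firm B.
  T at 18 (w=150) → Firm A
  S at 23 (w=80) → Firm A
  P at 31 (w=4) → Firm B
  Q at 38 (w=2) → Firm B
  R at 51 (w=20) → Firm B
Firm A captures 230; Firm B captures 26.

230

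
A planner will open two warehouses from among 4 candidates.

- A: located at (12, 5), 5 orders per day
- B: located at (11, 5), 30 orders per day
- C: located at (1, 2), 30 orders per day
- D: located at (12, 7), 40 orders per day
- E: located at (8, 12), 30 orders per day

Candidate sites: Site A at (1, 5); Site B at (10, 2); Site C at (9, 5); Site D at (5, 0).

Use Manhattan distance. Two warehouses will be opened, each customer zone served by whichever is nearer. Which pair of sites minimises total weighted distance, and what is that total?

{Site A, Site C}, total 605

Evaluate every pair (each demand assigned to the nearer of the two):
  {Site A, Site C}: total = 605
  {Site C, Site D}: total = 695
  {Site B, Site C}: total = 785
  {Site A, Site B}: total = 875
  {Site B, Site D}: total = 965
  {Site A, Site D}: total = 1385
Best pair: {Site A, Site C} with total 605.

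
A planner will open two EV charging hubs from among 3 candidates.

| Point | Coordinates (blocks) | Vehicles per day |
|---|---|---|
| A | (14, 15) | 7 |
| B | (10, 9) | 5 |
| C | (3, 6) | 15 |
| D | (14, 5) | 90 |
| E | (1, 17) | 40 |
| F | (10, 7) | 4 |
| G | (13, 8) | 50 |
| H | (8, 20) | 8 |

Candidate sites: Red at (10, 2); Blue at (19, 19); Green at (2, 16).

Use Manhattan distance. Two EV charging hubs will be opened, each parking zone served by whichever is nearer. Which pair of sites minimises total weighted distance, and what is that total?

Evaluate every pair (each demand assigned to the nearer of the two):
  {Red, Green}: total = 1551
  {Red, Blue}: total = 2259
  {Blue, Green}: total = 3091
Best pair: {Red, Green} with total 1551.

{Red, Green}, total 1551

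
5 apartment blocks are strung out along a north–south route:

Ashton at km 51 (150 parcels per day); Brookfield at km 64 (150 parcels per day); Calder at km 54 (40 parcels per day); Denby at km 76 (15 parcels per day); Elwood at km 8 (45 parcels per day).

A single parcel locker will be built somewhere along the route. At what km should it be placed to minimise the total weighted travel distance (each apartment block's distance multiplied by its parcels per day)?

For a sum of weighted absolute distances on a line, the optimum is the weighted median (not the mean). Total weight W = 400; half-weight = 200.
Sort by position and accumulate weight:
  km 8 (Elwood, w=45) → cum 45
  km 51 (Ashton, w=150) → cum 195
  km 54 (Calder, w=40) → cum 235  ≥ 200 → median here
  km 64 (Brookfield, w=150) → cum 385
  km 76 (Denby, w=15) → cum 400
Optimal location: km 54.

x = 54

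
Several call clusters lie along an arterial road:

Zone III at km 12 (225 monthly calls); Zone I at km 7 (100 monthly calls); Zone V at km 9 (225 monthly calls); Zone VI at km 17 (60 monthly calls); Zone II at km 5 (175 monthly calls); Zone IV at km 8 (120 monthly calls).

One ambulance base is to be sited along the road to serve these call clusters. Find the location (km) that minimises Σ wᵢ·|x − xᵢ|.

For a sum of weighted absolute distances on a line, the optimum is the weighted median (not the mean). Total weight W = 905; half-weight = 452.5.
Sort by position and accumulate weight:
  km 5 (Zone II, w=175) → cum 175
  km 7 (Zone I, w=100) → cum 275
  km 8 (Zone IV, w=120) → cum 395
  km 9 (Zone V, w=225) → cum 620  ≥ 452.5 → median here
  km 12 (Zone III, w=225) → cum 845
  km 17 (Zone VI, w=60) → cum 905
Optimal location: km 9.

x = 9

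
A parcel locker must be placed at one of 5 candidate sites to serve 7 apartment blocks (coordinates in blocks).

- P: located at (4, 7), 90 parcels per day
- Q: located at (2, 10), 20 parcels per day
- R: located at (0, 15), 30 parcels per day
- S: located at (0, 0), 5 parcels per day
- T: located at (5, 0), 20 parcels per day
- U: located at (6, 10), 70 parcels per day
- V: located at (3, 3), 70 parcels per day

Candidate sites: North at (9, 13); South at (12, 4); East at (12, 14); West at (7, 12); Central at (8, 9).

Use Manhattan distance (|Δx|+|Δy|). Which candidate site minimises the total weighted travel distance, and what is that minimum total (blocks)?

Total weighted distance at each candidate:
  North (9, 13): total = 3510
  South (12, 4): total = 3840
  East (12, 14): total = 4670
  West (7, 12): total = 2655
  Central (8, 9): total = 2405
Minimum is at Central with total 2405 blocks.

Central, total 2405 blocks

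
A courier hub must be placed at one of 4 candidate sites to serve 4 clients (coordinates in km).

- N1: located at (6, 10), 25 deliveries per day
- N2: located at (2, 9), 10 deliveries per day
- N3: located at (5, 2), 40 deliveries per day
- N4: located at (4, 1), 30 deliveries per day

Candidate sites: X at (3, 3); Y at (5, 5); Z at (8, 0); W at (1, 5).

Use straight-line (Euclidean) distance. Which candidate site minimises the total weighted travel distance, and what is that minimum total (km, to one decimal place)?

Total weighted distance at each candidate:
  X (3, 3): total = 407.7
  Y (5, 5): total = 421.2
  Z (8, 0): total = 631.0
  W (1, 5): total = 568.0
Minimum is at X with total 407.7 km.

X, total 407.7 km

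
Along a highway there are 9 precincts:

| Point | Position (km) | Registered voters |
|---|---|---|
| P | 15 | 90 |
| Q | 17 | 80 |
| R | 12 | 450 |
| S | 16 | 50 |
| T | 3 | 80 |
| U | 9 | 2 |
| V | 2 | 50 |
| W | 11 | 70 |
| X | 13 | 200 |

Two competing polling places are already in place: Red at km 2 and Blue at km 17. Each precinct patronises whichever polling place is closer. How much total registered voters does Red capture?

132

The indifferent point is the midpoint (2+17)/2 = 9.5; precincts left of it (closer to Red at 2) go to Red, those right go to Blue.
  V at 2 (w=50) → Red
  T at 3 (w=80) → Red
  U at 9 (w=2) → Red
  W at 11 (w=70) → Blue
  R at 12 (w=450) → Blue
  X at 13 (w=200) → Blue
  P at 15 (w=90) → Blue
  S at 16 (w=50) → Blue
  Q at 17 (w=80) → Blue
Red captures 132; Blue captures 940.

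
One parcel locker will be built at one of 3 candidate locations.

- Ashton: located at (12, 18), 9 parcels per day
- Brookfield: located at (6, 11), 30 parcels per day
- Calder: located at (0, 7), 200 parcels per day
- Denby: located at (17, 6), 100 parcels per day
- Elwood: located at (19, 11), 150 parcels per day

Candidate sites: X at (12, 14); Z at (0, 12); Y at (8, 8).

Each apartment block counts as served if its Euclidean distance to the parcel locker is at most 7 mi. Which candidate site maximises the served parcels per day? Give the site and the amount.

Z, covering 230

Coverage radius r = 7 mi; a point is covered iff (Δx)²+(Δy)² ≤ 7² = 49.
  X (12, 14): covers {Ashton, Brookfield} → 39
  Z (0, 12): covers {Brookfield, Calder} → 230
  Y (8, 8): covers {Brookfield} → 30
Maximum coverage at Z: 230 parcels per day.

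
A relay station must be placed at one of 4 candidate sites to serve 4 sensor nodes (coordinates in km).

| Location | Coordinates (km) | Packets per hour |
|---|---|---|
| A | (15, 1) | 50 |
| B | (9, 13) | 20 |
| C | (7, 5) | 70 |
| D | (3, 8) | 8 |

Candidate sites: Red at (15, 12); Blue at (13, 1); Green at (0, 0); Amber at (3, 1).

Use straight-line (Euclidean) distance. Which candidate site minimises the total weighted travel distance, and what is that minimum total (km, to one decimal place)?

Blue, total 955.4 km

Total weighted distance at each candidate:
  Red (15, 12): total = 1517.0
  Blue (13, 1): total = 955.4
  Green (0, 0): total = 1738.4
  Amber (3, 1): total = 1320.3
Minimum is at Blue with total 955.4 km.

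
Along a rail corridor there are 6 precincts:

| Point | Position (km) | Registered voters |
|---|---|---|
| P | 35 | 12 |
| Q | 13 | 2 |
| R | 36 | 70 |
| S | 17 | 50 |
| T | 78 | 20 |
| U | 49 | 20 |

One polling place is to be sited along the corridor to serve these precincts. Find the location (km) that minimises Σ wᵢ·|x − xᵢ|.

For a sum of weighted absolute distances on a line, the optimum is the weighted median (not the mean). Total weight W = 174; half-weight = 87.
Sort by position and accumulate weight:
  km 13 (Q, w=2) → cum 2
  km 17 (S, w=50) → cum 52
  km 35 (P, w=12) → cum 64
  km 36 (R, w=70) → cum 134  ≥ 87 → median here
  km 49 (U, w=20) → cum 154
  km 78 (T, w=20) → cum 174
Optimal location: km 36.

x = 36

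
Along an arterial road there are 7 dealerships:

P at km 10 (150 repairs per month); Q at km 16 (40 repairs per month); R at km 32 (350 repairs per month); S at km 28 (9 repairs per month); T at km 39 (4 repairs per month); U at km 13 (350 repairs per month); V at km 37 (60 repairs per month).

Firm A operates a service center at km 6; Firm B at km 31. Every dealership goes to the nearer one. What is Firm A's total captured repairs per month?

540

The indifferent point is the midpoint (6+31)/2 = 18.5; dealerships left of it (closer to Firm A at 6) go to Firm A, those right go to Firm B.
  P at 10 (w=150) → Firm A
  U at 13 (w=350) → Firm A
  Q at 16 (w=40) → Firm A
  S at 28 (w=9) → Firm B
  R at 32 (w=350) → Firm B
  V at 37 (w=60) → Firm B
  T at 39 (w=4) → Firm B
Firm A captures 540; Firm B captures 423.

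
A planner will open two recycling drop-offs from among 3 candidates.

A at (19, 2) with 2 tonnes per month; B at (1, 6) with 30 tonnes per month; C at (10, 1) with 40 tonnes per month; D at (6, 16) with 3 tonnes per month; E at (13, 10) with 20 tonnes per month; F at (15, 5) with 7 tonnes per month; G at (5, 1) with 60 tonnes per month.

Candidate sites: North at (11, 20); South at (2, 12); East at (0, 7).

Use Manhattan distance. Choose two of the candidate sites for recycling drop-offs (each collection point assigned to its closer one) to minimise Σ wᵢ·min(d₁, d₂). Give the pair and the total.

{North, East}, total 1794

Evaluate every pair (each demand assigned to the nearer of the two):
  {North, East}: total = 1794
  {South, East}: total = 1811
  {North, South}: total = 2259
Best pair: {North, East} with total 1794.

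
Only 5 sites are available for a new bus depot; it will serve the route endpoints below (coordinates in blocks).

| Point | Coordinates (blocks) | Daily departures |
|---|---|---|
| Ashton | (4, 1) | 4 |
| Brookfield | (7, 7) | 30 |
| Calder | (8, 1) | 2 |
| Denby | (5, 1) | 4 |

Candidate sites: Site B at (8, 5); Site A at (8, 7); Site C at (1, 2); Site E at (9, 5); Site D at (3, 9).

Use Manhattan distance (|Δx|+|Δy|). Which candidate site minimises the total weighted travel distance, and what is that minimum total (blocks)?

Total weighted distance at each candidate:
  Site B (8, 5): total = 158
  Site A (8, 7): total = 118
  Site C (1, 2): total = 382
  Site E (9, 5): total = 198
  Site D (3, 9): total = 282
Minimum is at Site A with total 118 blocks.

Site A, total 118 blocks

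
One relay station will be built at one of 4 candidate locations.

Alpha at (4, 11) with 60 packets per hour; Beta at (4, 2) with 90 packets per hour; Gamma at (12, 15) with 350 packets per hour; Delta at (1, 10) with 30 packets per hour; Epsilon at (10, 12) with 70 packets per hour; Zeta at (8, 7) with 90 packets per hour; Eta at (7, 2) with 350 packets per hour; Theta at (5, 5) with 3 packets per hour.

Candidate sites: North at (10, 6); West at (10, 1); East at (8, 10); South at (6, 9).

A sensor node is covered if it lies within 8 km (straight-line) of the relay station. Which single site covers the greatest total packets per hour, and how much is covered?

Coverage radius r = 8 km; a point is covered iff (Δx)²+(Δy)² ≤ 8² = 64.
  North (10, 6): covers {Alpha, Beta, Epsilon, Zeta, Eta, Theta} → 663
  West (10, 1): covers {Beta, Zeta, Eta, Theta} → 533
  East (8, 10): covers {Alpha, Gamma, Delta, Epsilon, Zeta, Theta} → 603
  South (6, 9): covers {Alpha, Beta, Delta, Epsilon, Zeta, Eta, Theta} → 693
Maximum coverage at South: 693 packets per hour.

South, covering 693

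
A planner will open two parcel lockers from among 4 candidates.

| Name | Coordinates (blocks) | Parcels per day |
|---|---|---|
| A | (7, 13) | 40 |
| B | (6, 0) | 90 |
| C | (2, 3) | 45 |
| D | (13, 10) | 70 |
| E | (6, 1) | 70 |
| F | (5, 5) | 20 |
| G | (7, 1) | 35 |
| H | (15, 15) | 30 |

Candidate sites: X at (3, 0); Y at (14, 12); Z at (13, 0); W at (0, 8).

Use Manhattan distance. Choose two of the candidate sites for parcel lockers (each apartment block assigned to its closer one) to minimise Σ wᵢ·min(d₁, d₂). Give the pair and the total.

{X, Y}, total 1695

Evaluate every pair (each demand assigned to the nearer of the two):
  {X, Y}: total = 1695
  {X, Z}: total = 2935
  {Y, Z}: total = 2975
  {X, W}: total = 3235
  {Z, W}: total = 3600
  {Y, W}: total = 3785
Best pair: {X, Y} with total 1695.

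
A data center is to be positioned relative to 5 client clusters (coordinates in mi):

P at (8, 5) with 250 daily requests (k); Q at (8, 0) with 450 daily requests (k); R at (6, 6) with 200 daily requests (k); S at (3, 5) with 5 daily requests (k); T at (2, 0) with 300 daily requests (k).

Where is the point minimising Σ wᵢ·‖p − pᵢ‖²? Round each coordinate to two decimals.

The minimiser of Σwᵢ‖p−pᵢ‖² is the weighted centroid p* = (Σwᵢpᵢ)/(Σwᵢ).
Σwᵢ = 1205.
Σwᵢxᵢ = 250·8 + 450·8 + 200·6 + 5·3 + 300·2 = 7415.
Σwᵢyᵢ = 250·5 + 450·0 + 200·6 + 5·5 + 300·0 = 2475.
x* = 7415/1205 = 6.15, y* = 2475/1205 = 2.05.

(6.15, 2.05)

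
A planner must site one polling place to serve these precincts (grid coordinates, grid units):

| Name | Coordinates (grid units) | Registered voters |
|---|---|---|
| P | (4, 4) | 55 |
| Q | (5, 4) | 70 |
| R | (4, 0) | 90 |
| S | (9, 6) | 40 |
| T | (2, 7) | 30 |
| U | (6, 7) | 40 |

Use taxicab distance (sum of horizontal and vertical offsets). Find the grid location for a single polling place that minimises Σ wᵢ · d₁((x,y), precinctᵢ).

Manhattan distance separates: Σwᵢ(|x−xᵢ|+|y−yᵢ|) = Σwᵢ|x−xᵢ| + Σwᵢ|y−yᵢ|, so x and y are optimised independently as 1-D weighted medians.
Total weight W = 325; half = 162.5.
x-coordinate, sorted with cumulative weight:
  x=2 (T, w=30) cum 30
  x=4 (P, w=55) cum 85
  x=4 (R, w=90) cum 175  ← median
  x=5 (Q, w=70) cum 245
  x=6 (U, w=40) cum 285
  x=9 (S, w=40) cum 325
⇒ x* = 4
y-coordinate, sorted with cumulative weight:
  y=0 (R, w=90) cum 90
  y=4 (P, w=55) cum 145
  y=4 (Q, w=70) cum 215  ← median
  y=6 (S, w=40) cum 255
  y=7 (T, w=30) cum 285
  y=7 (U, w=40) cum 325
⇒ y* = 4

(4, 4)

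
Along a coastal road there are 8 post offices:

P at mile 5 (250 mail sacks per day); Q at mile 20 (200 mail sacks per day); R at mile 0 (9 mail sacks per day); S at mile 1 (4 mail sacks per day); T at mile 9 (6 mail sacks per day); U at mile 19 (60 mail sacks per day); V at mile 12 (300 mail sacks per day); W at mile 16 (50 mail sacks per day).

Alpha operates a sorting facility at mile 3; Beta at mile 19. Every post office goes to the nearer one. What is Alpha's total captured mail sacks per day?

269

The indifferent point is the midpoint (3+19)/2 = 11; post offices left of it (closer to Alpha at 3) go to Alpha, those right go to Beta.
  R at 0 (w=9) → Alpha
  S at 1 (w=4) → Alpha
  P at 5 (w=250) → Alpha
  T at 9 (w=6) → Alpha
  V at 12 (w=300) → Beta
  W at 16 (w=50) → Beta
  U at 19 (w=60) → Beta
  Q at 20 (w=200) → Beta
Alpha captures 269; Beta captures 610.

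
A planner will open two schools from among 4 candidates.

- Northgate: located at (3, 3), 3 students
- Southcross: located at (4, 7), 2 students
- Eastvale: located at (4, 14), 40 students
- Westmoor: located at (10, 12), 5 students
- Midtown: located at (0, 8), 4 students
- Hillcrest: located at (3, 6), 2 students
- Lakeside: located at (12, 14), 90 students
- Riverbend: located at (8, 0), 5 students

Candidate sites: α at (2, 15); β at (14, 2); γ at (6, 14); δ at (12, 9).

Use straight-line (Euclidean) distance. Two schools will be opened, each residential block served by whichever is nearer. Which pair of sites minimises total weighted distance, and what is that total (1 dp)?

Evaluate every pair (each demand assigned to the nearer of the two):
  {γ, δ}: total = 695.3
  {α, δ}: total = 702.9
  {β, γ}: total = 772.7
  {α, γ}: total = 808.0
  {β, δ}: total = 993.1
  {α, β}: total = 1165.1
Best pair: {γ, δ} with total 695.3.

{γ, δ}, total 695.3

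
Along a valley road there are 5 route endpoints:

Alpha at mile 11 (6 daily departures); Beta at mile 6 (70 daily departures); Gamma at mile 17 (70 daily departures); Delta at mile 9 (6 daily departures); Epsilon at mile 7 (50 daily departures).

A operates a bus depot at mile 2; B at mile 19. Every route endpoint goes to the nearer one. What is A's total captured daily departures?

126

The indifferent point is the midpoint (2+19)/2 = 10.5; route endpoints left of it (closer to A at 2) go to A, those right go to B.
  Beta at 6 (w=70) → A
  Epsilon at 7 (w=50) → A
  Delta at 9 (w=6) → A
  Alpha at 11 (w=6) → B
  Gamma at 17 (w=70) → B
A captures 126; B captures 76.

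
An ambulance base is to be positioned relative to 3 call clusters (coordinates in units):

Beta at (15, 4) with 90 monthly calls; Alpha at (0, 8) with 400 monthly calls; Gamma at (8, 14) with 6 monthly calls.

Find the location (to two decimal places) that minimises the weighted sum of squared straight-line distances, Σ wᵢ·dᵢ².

The minimiser of Σwᵢ‖p−pᵢ‖² is the weighted centroid p* = (Σwᵢpᵢ)/(Σwᵢ).
Σwᵢ = 496.
Σwᵢxᵢ = 90·15 + 400·0 + 6·8 = 1398.
Σwᵢyᵢ = 90·4 + 400·8 + 6·14 = 3644.
x* = 1398/496 = 2.82, y* = 3644/496 = 7.35.

(2.82, 7.35)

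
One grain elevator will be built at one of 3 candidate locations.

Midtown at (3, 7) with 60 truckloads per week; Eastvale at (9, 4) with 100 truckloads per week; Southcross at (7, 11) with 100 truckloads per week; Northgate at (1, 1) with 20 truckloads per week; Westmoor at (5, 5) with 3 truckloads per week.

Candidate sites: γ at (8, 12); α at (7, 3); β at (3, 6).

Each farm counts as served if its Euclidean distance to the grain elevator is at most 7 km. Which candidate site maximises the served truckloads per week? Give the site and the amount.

Coverage radius r = 7 km; a point is covered iff (Δx)²+(Δy)² ≤ 7² = 49.
  γ (8, 12): covers {Southcross} → 100
  α (7, 3): covers {Midtown, Eastvale, Northgate, Westmoor} → 183
  β (3, 6): covers {Midtown, Eastvale, Southcross, Northgate, Westmoor} → 283
Maximum coverage at β: 283 truckloads per week.

β, covering 283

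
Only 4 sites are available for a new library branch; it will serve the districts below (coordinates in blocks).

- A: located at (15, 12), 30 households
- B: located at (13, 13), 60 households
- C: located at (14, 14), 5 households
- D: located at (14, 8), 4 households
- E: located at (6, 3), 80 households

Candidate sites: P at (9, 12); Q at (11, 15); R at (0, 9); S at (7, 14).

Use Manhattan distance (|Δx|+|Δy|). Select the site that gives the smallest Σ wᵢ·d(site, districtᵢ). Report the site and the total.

Total weighted distance at each candidate:
  P (9, 12): total = 1511
  Q (11, 15): total = 1870
  R (0, 9): total = 2675
  S (7, 14): total = 1767
Minimum is at P with total 1511 blocks.

P, total 1511 blocks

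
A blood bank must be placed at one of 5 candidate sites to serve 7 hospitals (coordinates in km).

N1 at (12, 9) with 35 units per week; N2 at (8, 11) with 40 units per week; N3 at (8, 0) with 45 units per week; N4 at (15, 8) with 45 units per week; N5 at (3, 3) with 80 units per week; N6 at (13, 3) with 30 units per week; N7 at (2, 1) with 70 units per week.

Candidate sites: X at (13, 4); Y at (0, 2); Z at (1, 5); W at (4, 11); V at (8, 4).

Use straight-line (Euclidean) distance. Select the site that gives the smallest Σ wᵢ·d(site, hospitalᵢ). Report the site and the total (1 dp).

V, total 2077.4 km

Total weighted distance at each candidate:
  X (13, 4): total = 2644.1
  Y (0, 2): total = 2866.6
  Z (1, 5): total = 2689.7
  W (4, 11): total = 3208.5
  V (8, 4): total = 2077.4
Minimum is at V with total 2077.4 km.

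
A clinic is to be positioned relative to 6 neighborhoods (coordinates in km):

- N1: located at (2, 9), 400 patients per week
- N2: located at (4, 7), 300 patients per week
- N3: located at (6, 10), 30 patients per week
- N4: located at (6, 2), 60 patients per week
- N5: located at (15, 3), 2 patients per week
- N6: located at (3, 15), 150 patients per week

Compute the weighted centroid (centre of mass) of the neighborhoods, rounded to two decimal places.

(3.21, 8.89)

The minimiser of Σwᵢ‖p−pᵢ‖² is the weighted centroid p* = (Σwᵢpᵢ)/(Σwᵢ).
Σwᵢ = 942.
Σwᵢxᵢ = 400·2 + 300·4 + 30·6 + 60·6 + 2·15 + 150·3 = 3020.
Σwᵢyᵢ = 400·9 + 300·7 + 30·10 + 60·2 + 2·3 + 150·15 = 8376.
x* = 3020/942 = 3.21, y* = 8376/942 = 8.89.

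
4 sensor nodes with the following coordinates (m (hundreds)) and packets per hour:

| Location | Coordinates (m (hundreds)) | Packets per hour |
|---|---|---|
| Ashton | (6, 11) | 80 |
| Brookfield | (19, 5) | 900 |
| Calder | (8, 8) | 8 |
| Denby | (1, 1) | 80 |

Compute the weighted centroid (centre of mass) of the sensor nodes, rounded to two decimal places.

(16.60, 5.17)

The minimiser of Σwᵢ‖p−pᵢ‖² is the weighted centroid p* = (Σwᵢpᵢ)/(Σwᵢ).
Σwᵢ = 1068.
Σwᵢxᵢ = 80·6 + 900·19 + 8·8 + 80·1 = 17724.
Σwᵢyᵢ = 80·11 + 900·5 + 8·8 + 80·1 = 5524.
x* = 17724/1068 = 16.60, y* = 5524/1068 = 5.17.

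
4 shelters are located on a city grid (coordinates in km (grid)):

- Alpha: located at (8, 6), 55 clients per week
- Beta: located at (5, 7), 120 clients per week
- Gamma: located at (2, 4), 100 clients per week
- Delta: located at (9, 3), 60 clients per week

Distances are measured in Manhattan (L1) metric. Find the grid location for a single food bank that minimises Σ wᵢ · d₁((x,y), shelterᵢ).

Manhattan distance separates: Σwᵢ(|x−xᵢ|+|y−yᵢ|) = Σwᵢ|x−xᵢ| + Σwᵢ|y−yᵢ|, so x and y are optimised independently as 1-D weighted medians.
Total weight W = 335; half = 167.5.
x-coordinate, sorted with cumulative weight:
  x=2 (Gamma, w=100) cum 100
  x=5 (Beta, w=120) cum 220  ← median
  x=8 (Alpha, w=55) cum 275
  x=9 (Delta, w=60) cum 335
⇒ x* = 5
y-coordinate, sorted with cumulative weight:
  y=3 (Delta, w=60) cum 60
  y=4 (Gamma, w=100) cum 160
  y=6 (Alpha, w=55) cum 215  ← median
  y=7 (Beta, w=120) cum 335
⇒ y* = 6

(5, 6)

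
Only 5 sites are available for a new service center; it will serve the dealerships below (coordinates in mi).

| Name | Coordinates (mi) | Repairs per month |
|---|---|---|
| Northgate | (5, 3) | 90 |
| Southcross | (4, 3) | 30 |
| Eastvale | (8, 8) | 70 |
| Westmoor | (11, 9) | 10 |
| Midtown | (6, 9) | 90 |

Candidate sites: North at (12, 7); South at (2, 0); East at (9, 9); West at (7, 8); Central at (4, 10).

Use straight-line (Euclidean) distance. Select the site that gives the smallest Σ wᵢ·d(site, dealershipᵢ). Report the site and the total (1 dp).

Total weighted distance at each candidate:
  North (12, 7): total = 1874.1
  South (2, 0): total = 2203.7
  East (9, 9): total = 1272.3
  West (7, 8): total = 898.1
  Central (4, 10): total = 1431.4
Minimum is at West with total 898.1 mi.

West, total 898.1 mi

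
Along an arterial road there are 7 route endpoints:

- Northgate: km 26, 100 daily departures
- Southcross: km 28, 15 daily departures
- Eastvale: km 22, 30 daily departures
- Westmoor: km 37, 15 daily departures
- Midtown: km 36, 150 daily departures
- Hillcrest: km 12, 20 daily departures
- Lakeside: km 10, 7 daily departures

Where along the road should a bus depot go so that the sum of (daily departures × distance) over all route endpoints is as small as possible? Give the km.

For a sum of weighted absolute distances on a line, the optimum is the weighted median (not the mean). Total weight W = 337; half-weight = 168.5.
Sort by position and accumulate weight:
  km 10 (Lakeside, w=7) → cum 7
  km 12 (Hillcrest, w=20) → cum 27
  km 22 (Eastvale, w=30) → cum 57
  km 26 (Northgate, w=100) → cum 157
  km 28 (Southcross, w=15) → cum 172  ≥ 168.5 → median here
  km 36 (Midtown, w=150) → cum 322
  km 37 (Westmoor, w=15) → cum 337
Optimal location: km 28.

x = 28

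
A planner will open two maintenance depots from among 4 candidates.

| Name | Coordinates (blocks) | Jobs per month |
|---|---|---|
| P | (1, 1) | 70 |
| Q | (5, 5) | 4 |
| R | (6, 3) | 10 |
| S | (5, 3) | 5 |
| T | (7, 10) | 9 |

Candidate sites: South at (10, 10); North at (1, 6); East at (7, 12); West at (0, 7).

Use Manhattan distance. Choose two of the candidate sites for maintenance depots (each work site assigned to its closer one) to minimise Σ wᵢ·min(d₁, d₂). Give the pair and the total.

{North, East}, total 503

Evaluate every pair (each demand assigned to the nearer of the two):
  {North, East}: total = 503
  {South, North}: total = 512
  {North, West}: total = 575
  {East, West}: total = 681
  {South, West}: total = 690
  {South, East}: total = 1399
Best pair: {North, East} with total 503.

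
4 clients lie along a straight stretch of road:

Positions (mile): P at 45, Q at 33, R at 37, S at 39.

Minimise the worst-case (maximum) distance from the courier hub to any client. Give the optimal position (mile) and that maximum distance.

The 1-center on a line is the midpoint of the two extreme points: leftmost at 33, rightmost at 45.
Optimal location = (33 + 45)/2 = 39; maximum distance = (45 − 33)/2 = 6.

location 39, max distance 6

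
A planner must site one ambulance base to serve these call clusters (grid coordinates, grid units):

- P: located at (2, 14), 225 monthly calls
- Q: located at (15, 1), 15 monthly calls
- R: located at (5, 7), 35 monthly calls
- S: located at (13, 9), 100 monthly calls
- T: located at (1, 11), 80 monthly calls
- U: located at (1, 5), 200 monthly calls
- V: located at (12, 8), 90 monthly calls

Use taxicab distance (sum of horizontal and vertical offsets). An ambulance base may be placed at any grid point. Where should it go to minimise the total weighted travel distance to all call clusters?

(2, 9)

Manhattan distance separates: Σwᵢ(|x−xᵢ|+|y−yᵢ|) = Σwᵢ|x−xᵢ| + Σwᵢ|y−yᵢ|, so x and y are optimised independently as 1-D weighted medians.
Total weight W = 745; half = 372.5.
x-coordinate, sorted with cumulative weight:
  x=1 (T, w=80) cum 80
  x=1 (U, w=200) cum 280
  x=2 (P, w=225) cum 505  ← median
  x=5 (R, w=35) cum 540
  x=12 (V, w=90) cum 630
  x=13 (S, w=100) cum 730
  x=15 (Q, w=15) cum 745
⇒ x* = 2
y-coordinate, sorted with cumulative weight:
  y=1 (Q, w=15) cum 15
  y=5 (U, w=200) cum 215
  y=7 (R, w=35) cum 250
  y=8 (V, w=90) cum 340
  y=9 (S, w=100) cum 440  ← median
  y=11 (T, w=80) cum 520
  y=14 (P, w=225) cum 745
⇒ y* = 9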